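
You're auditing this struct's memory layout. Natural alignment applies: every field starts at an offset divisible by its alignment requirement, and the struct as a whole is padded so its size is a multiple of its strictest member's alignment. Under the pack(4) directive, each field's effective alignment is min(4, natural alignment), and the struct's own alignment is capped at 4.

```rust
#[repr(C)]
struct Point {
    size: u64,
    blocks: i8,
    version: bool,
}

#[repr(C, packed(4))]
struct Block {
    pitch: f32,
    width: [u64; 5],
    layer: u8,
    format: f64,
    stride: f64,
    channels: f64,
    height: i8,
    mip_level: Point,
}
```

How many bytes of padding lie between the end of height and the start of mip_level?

Point: @0: size [8B, align 8] → 8; @8: blocks [1B, align 1] → 9; @9: version [1B, align 1] → 10; +6 tail pad (align 8); size 16, align 8
@0: pitch [4B, align 4] → 4
@4: width [40B, align 4] → 44
@44: layer [1B, align 1] → 45
+3 pad (align 4)
@48: format [8B, align 4] → 56
@56: stride [8B, align 4] → 64
@64: channels [8B, align 4] → 72
@72: height [1B, align 1] → 73
+3 pad (align 4)
@76: mip_level [16B, align 4] → 92

3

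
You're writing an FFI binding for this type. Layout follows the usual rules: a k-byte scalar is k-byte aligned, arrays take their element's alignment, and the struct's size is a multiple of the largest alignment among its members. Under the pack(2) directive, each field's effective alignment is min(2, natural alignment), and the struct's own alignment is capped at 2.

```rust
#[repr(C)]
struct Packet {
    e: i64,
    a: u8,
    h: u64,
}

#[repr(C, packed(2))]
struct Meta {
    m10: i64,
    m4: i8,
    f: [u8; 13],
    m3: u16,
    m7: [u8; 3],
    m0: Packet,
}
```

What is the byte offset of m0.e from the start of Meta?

Packet: @0: e [8B, align 8] → 8; @8: a [1B, align 1] → 9; +7 pad (align 8); @16: h [8B, align 8] → 24; size 24, align 8
@0: m10 [8B, align 2] → 8
@8: m4 [1B, align 1] → 9
@9: f [13B, align 1] → 22
@22: m3 [2B, align 2] → 24
@24: m7 [3B, align 1] → 27
+1 pad (align 2)
@28: m0 [24B, align 2] → 52
within Packet: e at 0
28 + 0 = 28

28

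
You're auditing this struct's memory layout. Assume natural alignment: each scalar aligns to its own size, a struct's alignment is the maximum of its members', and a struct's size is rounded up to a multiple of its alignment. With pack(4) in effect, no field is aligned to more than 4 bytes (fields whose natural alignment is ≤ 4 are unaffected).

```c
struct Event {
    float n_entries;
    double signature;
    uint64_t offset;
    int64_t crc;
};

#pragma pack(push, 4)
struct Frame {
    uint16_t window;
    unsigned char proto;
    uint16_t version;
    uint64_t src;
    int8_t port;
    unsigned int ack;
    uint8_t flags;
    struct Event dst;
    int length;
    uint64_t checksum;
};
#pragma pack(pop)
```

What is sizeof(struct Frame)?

72

Event: n_entries at 0 (size 4, align 4) → ends 4; pad 4 to align 8 for signature; signature at 8 (size 8, align 8) → ends 16; offset at 16 (size 8, align 8) → ends 24; crc at 24 (size 8, align 8) → ends 32; total 32 bytes, alignment 8
window at 0 (size 2, align 2) → ends 2
proto at 2 (size 1, align 1) → ends 3
pad 1 to align 2 for version
version at 4 (size 2, align 2) → ends 6
pad 2 to align 4 for src
src at 8 (size 8, align 4) → ends 16
port at 16 (size 1, align 1) → ends 17
pad 3 to align 4 for ack
ack at 20 (size 4, align 4) → ends 24
flags at 24 (size 1, align 1) → ends 25
pad 3 to align 4 for dst
dst at 28 (size 32, align 4) → ends 60
length at 60 (size 4, align 4) → ends 64
checksum at 64 (size 8, align 4) → ends 72
total 72 bytes, alignment 4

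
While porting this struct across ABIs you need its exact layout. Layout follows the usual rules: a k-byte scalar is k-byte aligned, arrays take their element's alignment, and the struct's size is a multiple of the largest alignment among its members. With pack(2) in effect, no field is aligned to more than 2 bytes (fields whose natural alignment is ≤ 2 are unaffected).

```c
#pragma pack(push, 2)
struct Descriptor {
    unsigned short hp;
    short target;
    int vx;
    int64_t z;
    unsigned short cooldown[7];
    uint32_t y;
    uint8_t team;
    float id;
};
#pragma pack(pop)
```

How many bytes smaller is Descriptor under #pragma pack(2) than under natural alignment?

8

natural layout:
  0..2  hp  (2B, 2-aligned)
  2..4  target  (2B, 2-aligned)
  4..8  vx  (4B, 4-aligned)
  8..16  z  (8B, 8-aligned)
  16..30  cooldown  (14B, 2-aligned)
  30..32  -- padding (2B)
  32..36  y  (4B, 4-aligned)
  36..37  team  (1B, 1-aligned)
  37..40  -- padding (3B)
  40..44  id  (4B, 4-aligned)
  44..48  -- tail padding (4B)
  sizeof = 48, alignof = 8
packed(2) layout:
  0..2  hp  (2B, 2-aligned)
  2..4  target  (2B, 2-aligned)
  4..8  vx  (4B, 2-aligned)
  8..16  z  (8B, 2-aligned)
  16..30  cooldown  (14B, 2-aligned)
  30..34  y  (4B, 2-aligned)
  34..35  team  (1B, 1-aligned)
  35..36  -- padding (1B)
  36..40  id  (4B, 2-aligned)
  sizeof = 40, alignof = 2
48 − 40 = 8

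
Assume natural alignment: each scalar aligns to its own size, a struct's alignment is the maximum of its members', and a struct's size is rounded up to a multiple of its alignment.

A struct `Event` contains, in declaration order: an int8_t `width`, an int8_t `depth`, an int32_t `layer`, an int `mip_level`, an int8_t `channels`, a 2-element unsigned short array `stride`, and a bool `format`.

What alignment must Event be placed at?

4

member alignments: width=1, depth=1, layer=4, mip_level=4, channels=1, stride=2, format=1
max = 4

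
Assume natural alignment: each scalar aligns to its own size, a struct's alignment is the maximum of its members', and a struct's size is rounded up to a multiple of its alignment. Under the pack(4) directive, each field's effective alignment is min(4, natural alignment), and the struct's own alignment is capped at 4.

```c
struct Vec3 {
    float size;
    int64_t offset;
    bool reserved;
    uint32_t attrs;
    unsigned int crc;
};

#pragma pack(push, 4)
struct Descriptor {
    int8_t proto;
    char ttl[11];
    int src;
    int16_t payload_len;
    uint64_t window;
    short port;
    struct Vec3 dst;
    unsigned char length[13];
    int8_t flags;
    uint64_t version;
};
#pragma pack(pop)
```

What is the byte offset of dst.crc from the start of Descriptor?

56

Vec3: size at 0 (size 4, align 4) → ends 4; pad 4 to align 8 for offset; offset at 8 (size 8, align 8) → ends 16; reserved at 16 (size 1, align 1) → ends 17; pad 3 to align 4 for attrs; attrs at 20 (size 4, align 4) → ends 24; crc at 24 (size 4, align 4) → ends 28; tail pad 4 to reach multiple of 8; total 32 bytes, alignment 8
proto at 0 (size 1, align 1) → ends 1
ttl at 1 (size 11, align 1) → ends 12
src at 12 (size 4, align 4) → ends 16
payload_len at 16 (size 2, align 2) → ends 18
pad 2 to align 4 for window
window at 20 (size 8, align 4) → ends 28
port at 28 (size 2, align 2) → ends 30
pad 2 to align 4 for dst
dst at 32 (size 32, align 4) → ends 64
within Vec3: crc at 24
32 + 24 = 56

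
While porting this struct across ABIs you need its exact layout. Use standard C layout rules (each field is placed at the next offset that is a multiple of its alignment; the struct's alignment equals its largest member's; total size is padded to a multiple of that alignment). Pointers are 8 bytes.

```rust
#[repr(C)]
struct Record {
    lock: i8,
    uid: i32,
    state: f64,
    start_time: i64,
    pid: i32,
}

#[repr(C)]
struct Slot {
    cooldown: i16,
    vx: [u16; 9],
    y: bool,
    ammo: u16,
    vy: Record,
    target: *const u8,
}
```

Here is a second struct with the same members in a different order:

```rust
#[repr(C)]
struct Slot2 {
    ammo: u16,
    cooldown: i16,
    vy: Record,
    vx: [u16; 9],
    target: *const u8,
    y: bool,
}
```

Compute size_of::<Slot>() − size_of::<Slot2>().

Record: lock at 0 (size 1, align 1) → ends 1; pad 3 to align 4 for uid; uid at 4 (size 4, align 4) → ends 8; state at 8 (size 8, align 8) → ends 16; start_time at 16 (size 8, align 8) → ends 24; pid at 24 (size 4, align 4) → ends 28; tail pad 4 to reach multiple of 8; total 32 bytes, alignment 8
cooldown at 0 (size 2, align 2) → ends 2
vx at 2 (size 18, align 2) → ends 20
y at 20 (size 1, align 1) → ends 21
pad 1 to align 2 for ammo
ammo at 22 (size 2, align 2) → ends 24
vy at 24 (size 32, align 8) → ends 56
target at 56 (size 8, align 8) → ends 64
total 64 bytes, alignment 8
— Slot2 —
ammo at 0 (size 2, align 2) → ends 2
cooldown at 2 (size 2, align 2) → ends 4
pad 4 to align 8 for vy
vy at 8 (size 32, align 8) → ends 40
vx at 40 (size 18, align 2) → ends 58
pad 6 to align 8 for target
target at 64 (size 8, align 8) → ends 72
y at 72 (size 1, align 1) → ends 73
tail pad 7 to reach multiple of 8
total 80 bytes, alignment 8
64 − 80 = -16

-16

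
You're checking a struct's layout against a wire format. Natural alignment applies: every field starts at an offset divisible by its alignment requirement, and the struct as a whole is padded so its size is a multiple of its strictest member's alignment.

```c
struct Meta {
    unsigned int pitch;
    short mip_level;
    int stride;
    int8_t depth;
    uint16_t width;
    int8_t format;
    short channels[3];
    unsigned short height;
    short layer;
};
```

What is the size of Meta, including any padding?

@0: pitch [4B, align 4] → 4
@4: mip_level [2B, align 2] → 6
+2 pad (align 4)
@8: stride [4B, align 4] → 12
@12: depth [1B, align 1] → 13
+1 pad (align 2)
@14: width [2B, align 2] → 16
@16: format [1B, align 1] → 17
+1 pad (align 2)
@18: channels [6B, align 2] → 24
@24: height [2B, align 2] → 26
@26: layer [2B, align 2] → 28
size 28, align 4

28 bytes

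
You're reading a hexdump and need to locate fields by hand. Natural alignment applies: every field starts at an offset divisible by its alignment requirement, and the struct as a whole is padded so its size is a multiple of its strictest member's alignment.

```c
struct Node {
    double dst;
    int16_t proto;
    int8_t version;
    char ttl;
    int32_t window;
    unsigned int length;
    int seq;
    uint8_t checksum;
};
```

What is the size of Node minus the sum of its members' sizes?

7

@0: dst [8B, align 8] → 8
@8: proto [2B, align 2] → 10
@10: version [1B, align 1] → 11
@11: ttl [1B, align 1] → 12
@12: window [4B, align 4] → 16
@16: length [4B, align 4] → 20
@20: seq [4B, align 4] → 24
@24: checksum [1B, align 1] → 25
+7 tail pad (align 8)
size 32, align 8
data bytes 25, size 32 → padding 7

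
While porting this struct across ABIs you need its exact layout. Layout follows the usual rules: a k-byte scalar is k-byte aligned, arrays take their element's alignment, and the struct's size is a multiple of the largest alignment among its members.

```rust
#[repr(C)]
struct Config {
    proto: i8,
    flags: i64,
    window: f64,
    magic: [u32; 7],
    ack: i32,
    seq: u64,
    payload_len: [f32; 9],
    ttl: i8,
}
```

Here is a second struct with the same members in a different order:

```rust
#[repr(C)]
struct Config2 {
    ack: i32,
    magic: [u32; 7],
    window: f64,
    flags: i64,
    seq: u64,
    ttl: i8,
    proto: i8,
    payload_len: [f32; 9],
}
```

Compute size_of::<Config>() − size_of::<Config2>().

8

proto at 0 (size 1, align 1) → ends 1
pad 7 to align 8 for flags
flags at 8 (size 8, align 8) → ends 16
window at 16 (size 8, align 8) → ends 24
magic at 24 (size 28, align 4) → ends 52
ack at 52 (size 4, align 4) → ends 56
seq at 56 (size 8, align 8) → ends 64
payload_len at 64 (size 36, align 4) → ends 100
ttl at 100 (size 1, align 1) → ends 101
tail pad 3 to reach multiple of 8
total 104 bytes, alignment 8
— Config2 —
ack at 0 (size 4, align 4) → ends 4
magic at 4 (size 28, align 4) → ends 32
window at 32 (size 8, align 8) → ends 40
flags at 40 (size 8, align 8) → ends 48
seq at 48 (size 8, align 8) → ends 56
ttl at 56 (size 1, align 1) → ends 57
proto at 57 (size 1, align 1) → ends 58
pad 2 to align 4 for payload_len
payload_len at 60 (size 36, align 4) → ends 96
total 96 bytes, alignment 8
104 − 96 = 8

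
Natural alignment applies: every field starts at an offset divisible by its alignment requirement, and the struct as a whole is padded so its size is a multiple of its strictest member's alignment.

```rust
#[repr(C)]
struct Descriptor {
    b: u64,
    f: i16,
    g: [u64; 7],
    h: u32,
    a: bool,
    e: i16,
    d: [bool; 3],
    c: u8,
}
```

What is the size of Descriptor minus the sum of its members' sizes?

11

@0: b [8B, align 8] → 8
@8: f [2B, align 2] → 10
+6 pad (align 8)
@16: g [56B, align 8] → 72
@72: h [4B, align 4] → 76
@76: a [1B, align 1] → 77
+1 pad (align 2)
@78: e [2B, align 2] → 80
@80: d [3B, align 1] → 83
@83: c [1B, align 1] → 84
+4 tail pad (align 8)
size 88, align 8
data bytes 77, size 88 → padding 11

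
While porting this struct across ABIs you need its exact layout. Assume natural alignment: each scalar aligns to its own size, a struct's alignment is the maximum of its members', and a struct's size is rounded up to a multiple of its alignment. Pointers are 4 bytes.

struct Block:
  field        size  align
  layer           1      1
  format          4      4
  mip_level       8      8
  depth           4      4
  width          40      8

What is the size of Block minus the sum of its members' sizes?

7

layer at 0 (size 1, align 1) → ends 1
pad 3 to align 4 for format
format at 4 (size 4, align 4) → ends 8
mip_level at 8 (size 8, align 8) → ends 16
depth at 16 (size 4, align 4) → ends 20
pad 4 to align 8 for width
width at 24 (size 40, align 8) → ends 64
total 64 bytes, alignment 8
data bytes 57, size 64 → padding 7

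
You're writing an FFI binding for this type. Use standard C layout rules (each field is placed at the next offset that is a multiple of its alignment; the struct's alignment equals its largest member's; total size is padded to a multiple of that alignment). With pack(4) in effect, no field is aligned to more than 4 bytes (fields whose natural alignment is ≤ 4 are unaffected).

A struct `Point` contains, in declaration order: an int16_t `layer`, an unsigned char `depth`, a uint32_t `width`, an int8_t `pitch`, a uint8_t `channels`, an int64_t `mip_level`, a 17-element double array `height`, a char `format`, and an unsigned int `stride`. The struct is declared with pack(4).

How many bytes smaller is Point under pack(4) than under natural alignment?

4

natural layout:
  @0: layer [2B, align 2] → 2
  @2: depth [1B, align 1] → 3
  +1 pad (align 4)
  @4: width [4B, align 4] → 8
  @8: pitch [1B, align 1] → 9
  @9: channels [1B, align 1] → 10
  +6 pad (align 8)
  @16: mip_level [8B, align 8] → 24
  @24: height [136B, align 8] → 160
  @160: format [1B, align 1] → 161
  +3 pad (align 4)
  @164: stride [4B, align 4] → 168
  size 168, align 8
packed(4) layout:
  @0: layer [2B, align 2] → 2
  @2: depth [1B, align 1] → 3
  +1 pad (align 4)
  @4: width [4B, align 4] → 8
  @8: pitch [1B, align 1] → 9
  @9: channels [1B, align 1] → 10
  +2 pad (align 4)
  @12: mip_level [8B, align 4] → 20
  @20: height [136B, align 4] → 156
  @156: format [1B, align 1] → 157
  +3 pad (align 4)
  @160: stride [4B, align 4] → 164
  size 164, align 4
168 − 164 = 4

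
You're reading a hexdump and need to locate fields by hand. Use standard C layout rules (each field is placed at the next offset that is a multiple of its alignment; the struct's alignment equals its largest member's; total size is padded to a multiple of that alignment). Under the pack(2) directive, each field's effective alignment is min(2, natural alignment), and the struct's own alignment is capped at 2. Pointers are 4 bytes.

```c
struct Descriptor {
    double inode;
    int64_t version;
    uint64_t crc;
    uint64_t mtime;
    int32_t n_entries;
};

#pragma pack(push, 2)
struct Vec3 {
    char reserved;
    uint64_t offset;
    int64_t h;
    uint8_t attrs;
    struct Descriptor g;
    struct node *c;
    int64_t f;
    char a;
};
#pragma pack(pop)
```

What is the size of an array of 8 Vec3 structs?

Descriptor: @0: inode [8B, align 8] → 8; @8: version [8B, align 8] → 16; @16: crc [8B, align 8] → 24; @24: mtime [8B, align 8] → 32; @32: n_entries [4B, align 4] → 36; +4 tail pad (align 8); size 40, align 8
@0: reserved [1B, align 1] → 1
+1 pad (align 2)
@2: offset [8B, align 2] → 10
@10: h [8B, align 2] → 18
@18: attrs [1B, align 1] → 19
+1 pad (align 2)
@20: g [40B, align 2] → 60
@60: c [4B, align 2] → 64
@64: f [8B, align 2] → 72
@72: a [1B, align 1] → 73
+1 tail pad (align 2)
size 74, align 2
array of 8: 8 × 74 = 592

592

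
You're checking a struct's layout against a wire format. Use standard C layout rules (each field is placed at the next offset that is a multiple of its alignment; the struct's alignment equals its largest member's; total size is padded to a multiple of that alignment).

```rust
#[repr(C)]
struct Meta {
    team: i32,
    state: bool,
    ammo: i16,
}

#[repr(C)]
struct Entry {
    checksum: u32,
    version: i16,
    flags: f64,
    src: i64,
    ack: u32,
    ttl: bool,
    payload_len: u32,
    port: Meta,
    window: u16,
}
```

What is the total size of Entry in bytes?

48

Meta: @0: team [4B, align 4] → 4; @4: state [1B, align 1] → 5; +1 pad (align 2); @6: ammo [2B, align 2] → 8; size 8, align 4
@0: checksum [4B, align 4] → 4
@4: version [2B, align 2] → 6
+2 pad (align 8)
@8: flags [8B, align 8] → 16
@16: src [8B, align 8] → 24
@24: ack [4B, align 4] → 28
@28: ttl [1B, align 1] → 29
+3 pad (align 4)
@32: payload_len [4B, align 4] → 36
@36: port [8B, align 4] → 44
@44: window [2B, align 2] → 46
+2 tail pad (align 8)
size 48, align 8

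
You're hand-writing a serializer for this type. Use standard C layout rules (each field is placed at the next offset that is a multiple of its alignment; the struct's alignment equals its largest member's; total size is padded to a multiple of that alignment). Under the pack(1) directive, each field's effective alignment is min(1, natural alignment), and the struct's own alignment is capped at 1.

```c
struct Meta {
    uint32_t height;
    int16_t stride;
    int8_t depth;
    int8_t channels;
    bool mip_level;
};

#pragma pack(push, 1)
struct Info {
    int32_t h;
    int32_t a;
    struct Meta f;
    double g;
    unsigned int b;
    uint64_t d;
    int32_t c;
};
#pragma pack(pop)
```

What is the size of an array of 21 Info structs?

Meta: height at 0 (size 4, align 4) → ends 4; stride at 4 (size 2, align 2) → ends 6; depth at 6 (size 1, align 1) → ends 7; channels at 7 (size 1, align 1) → ends 8; mip_level at 8 (size 1, align 1) → ends 9; tail pad 3 to reach multiple of 4; total 12 bytes, alignment 4
h at 0 (size 4, align 1) → ends 4
a at 4 (size 4, align 1) → ends 8
f at 8 (size 12, align 1) → ends 20
g at 20 (size 8, align 1) → ends 28
b at 28 (size 4, align 1) → ends 32
d at 32 (size 8, align 1) → ends 40
c at 40 (size 4, align 1) → ends 44
total 44 bytes, alignment 1
array of 21: 21 × 44 = 924

924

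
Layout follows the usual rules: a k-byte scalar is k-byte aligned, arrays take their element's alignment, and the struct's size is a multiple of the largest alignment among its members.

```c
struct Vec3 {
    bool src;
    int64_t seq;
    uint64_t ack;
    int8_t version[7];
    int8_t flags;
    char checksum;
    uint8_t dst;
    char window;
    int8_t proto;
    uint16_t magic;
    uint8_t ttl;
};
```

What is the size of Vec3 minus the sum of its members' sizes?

@0: src [1B, align 1] → 1
+7 pad (align 8)
@8: seq [8B, align 8] → 16
@16: ack [8B, align 8] → 24
@24: version [7B, align 1] → 31
@31: flags [1B, align 1] → 32
@32: checksum [1B, align 1] → 33
@33: dst [1B, align 1] → 34
@34: window [1B, align 1] → 35
@35: proto [1B, align 1] → 36
@36: magic [2B, align 2] → 38
@38: ttl [1B, align 1] → 39
+1 tail pad (align 8)
size 40, align 8
data bytes 32, size 40 → padding 8

8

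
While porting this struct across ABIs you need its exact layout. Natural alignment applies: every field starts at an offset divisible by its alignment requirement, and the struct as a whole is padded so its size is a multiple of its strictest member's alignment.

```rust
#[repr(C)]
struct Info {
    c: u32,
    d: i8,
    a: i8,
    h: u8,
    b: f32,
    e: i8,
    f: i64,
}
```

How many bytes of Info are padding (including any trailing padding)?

c at 0 (size 4, align 4) → ends 4
d at 4 (size 1, align 1) → ends 5
a at 5 (size 1, align 1) → ends 6
h at 6 (size 1, align 1) → ends 7
pad 1 to align 4 for b
b at 8 (size 4, align 4) → ends 12
e at 12 (size 1, align 1) → ends 13
pad 3 to align 8 for f
f at 16 (size 8, align 8) → ends 24
total 24 bytes, alignment 8
data bytes 20, size 24 → padding 4

4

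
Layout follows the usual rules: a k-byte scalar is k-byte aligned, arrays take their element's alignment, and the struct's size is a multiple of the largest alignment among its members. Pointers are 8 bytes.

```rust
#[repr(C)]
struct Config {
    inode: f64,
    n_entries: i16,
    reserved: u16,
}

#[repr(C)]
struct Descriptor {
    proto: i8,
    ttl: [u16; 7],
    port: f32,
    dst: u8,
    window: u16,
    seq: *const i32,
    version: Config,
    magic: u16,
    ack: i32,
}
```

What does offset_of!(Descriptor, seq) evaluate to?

24

Config: @0: inode [8B, align 8] → 8; @8: n_entries [2B, align 2] → 10; @10: reserved [2B, align 2] → 12; +4 tail pad (align 8); size 16, align 8
@0: proto [1B, align 1] → 1
+1 pad (align 2)
@2: ttl [14B, align 2] → 16
@16: port [4B, align 4] → 20
@20: dst [1B, align 1] → 21
+1 pad (align 2)
@22: window [2B, align 2] → 24
@24: seq [8B, align 8] → 32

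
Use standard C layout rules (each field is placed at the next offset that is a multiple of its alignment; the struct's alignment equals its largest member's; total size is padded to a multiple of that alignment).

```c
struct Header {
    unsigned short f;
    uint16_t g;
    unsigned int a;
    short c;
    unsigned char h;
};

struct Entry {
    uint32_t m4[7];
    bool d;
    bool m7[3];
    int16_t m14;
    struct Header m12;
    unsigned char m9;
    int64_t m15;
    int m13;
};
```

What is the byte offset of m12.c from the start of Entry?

Header: f at 0 (size 2, align 2) → ends 2; g at 2 (size 2, align 2) → ends 4; a at 4 (size 4, align 4) → ends 8; c at 8 (size 2, align 2) → ends 10; h at 10 (size 1, align 1) → ends 11; tail pad 1 to reach multiple of 4; total 12 bytes, alignment 4
m4 at 0 (size 28, align 4) → ends 28
d at 28 (size 1, align 1) → ends 29
m7 at 29 (size 3, align 1) → ends 32
m14 at 32 (size 2, align 2) → ends 34
pad 2 to align 4 for m12
m12 at 36 (size 12, align 4) → ends 48
within Header: c at 8
36 + 8 = 44

44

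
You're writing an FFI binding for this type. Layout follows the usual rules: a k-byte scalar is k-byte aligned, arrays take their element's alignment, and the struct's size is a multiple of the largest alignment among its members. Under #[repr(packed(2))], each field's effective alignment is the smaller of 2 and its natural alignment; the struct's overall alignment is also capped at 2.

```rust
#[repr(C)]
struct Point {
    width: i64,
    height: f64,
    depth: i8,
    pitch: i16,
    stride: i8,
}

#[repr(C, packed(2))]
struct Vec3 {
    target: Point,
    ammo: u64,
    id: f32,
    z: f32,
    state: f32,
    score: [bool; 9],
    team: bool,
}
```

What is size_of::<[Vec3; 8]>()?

Point: 0..8  width  (8B, 8-aligned); 8..16  height  (8B, 8-aligned); 16..17  depth  (1B, 1-aligned); 17..18  -- padding (1B); 18..20  pitch  (2B, 2-aligned); 20..21  stride  (1B, 1-aligned); 21..24  -- tail padding (3B); sizeof = 24, alignof = 8
0..24  target  (24B, 2-aligned)
24..32  ammo  (8B, 2-aligned)
32..36  id  (4B, 2-aligned)
36..40  z  (4B, 2-aligned)
40..44  state  (4B, 2-aligned)
44..53  score  (9B, 1-aligned)
53..54  team  (1B, 1-aligned)
sizeof = 54, alignof = 2
array of 8: 8 × 54 = 432

432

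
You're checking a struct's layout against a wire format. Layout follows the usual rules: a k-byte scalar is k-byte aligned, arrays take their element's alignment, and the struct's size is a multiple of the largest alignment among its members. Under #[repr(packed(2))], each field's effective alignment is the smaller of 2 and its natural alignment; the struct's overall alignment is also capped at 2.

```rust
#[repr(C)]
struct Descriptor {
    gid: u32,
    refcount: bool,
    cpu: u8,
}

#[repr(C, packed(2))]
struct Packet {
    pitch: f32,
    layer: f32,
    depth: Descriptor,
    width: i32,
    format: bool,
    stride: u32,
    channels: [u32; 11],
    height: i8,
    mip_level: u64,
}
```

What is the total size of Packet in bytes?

Descriptor: gid at 0 (size 4, align 4) → ends 4; refcount at 4 (size 1, align 1) → ends 5; cpu at 5 (size 1, align 1) → ends 6; tail pad 2 to reach multiple of 4; total 8 bytes, alignment 4
pitch at 0 (size 4, align 2) → ends 4
layer at 4 (size 4, align 2) → ends 8
depth at 8 (size 8, align 2) → ends 16
width at 16 (size 4, align 2) → ends 20
format at 20 (size 1, align 1) → ends 21
pad 1 to align 2 for stride
stride at 22 (size 4, align 2) → ends 26
channels at 26 (size 44, align 2) → ends 70
height at 70 (size 1, align 1) → ends 71
pad 1 to align 2 for mip_level
mip_level at 72 (size 8, align 2) → ends 80
total 80 bytes, alignment 2

80 bytes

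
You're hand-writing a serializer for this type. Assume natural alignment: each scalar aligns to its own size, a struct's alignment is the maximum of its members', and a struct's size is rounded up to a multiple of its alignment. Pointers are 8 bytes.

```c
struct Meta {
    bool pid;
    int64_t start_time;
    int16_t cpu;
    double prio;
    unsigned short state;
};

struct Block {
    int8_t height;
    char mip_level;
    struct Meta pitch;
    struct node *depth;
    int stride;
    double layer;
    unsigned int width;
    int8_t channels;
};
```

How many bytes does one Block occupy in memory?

80

Meta: pid at 0 (size 1, align 1) → ends 1; pad 7 to align 8 for start_time; start_time at 8 (size 8, align 8) → ends 16; cpu at 16 (size 2, align 2) → ends 18; pad 6 to align 8 for prio; prio at 24 (size 8, align 8) → ends 32; state at 32 (size 2, align 2) → ends 34; tail pad 6 to reach multiple of 8; total 40 bytes, alignment 8
height at 0 (size 1, align 1) → ends 1
mip_level at 1 (size 1, align 1) → ends 2
pad 6 to align 8 for pitch
pitch at 8 (size 40, align 8) → ends 48
depth at 48 (size 8, align 8) → ends 56
stride at 56 (size 4, align 4) → ends 60
pad 4 to align 8 for layer
layer at 64 (size 8, align 8) → ends 72
width at 72 (size 4, align 4) → ends 76
channels at 76 (size 1, align 1) → ends 77
tail pad 3 to reach multiple of 8
total 80 bytes, alignment 8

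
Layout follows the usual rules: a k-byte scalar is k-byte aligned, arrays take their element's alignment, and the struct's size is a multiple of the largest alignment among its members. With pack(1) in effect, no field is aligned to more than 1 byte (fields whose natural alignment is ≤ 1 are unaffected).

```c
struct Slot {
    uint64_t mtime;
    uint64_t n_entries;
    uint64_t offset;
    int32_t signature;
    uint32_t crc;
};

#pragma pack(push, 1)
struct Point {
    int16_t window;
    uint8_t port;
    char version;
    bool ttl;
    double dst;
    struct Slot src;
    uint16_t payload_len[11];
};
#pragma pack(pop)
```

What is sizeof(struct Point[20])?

Slot: @0: mtime [8B, align 8] → 8; @8: n_entries [8B, align 8] → 16; @16: offset [8B, align 8] → 24; @24: signature [4B, align 4] → 28; @28: crc [4B, align 4] → 32; size 32, align 8
@0: window [2B, align 1] → 2
@2: port [1B, align 1] → 3
@3: version [1B, align 1] → 4
@4: ttl [1B, align 1] → 5
@5: dst [8B, align 1] → 13
@13: src [32B, align 1] → 45
@45: payload_len [22B, align 1] → 67
size 67, align 1
array of 20: 20 × 67 = 1340

1340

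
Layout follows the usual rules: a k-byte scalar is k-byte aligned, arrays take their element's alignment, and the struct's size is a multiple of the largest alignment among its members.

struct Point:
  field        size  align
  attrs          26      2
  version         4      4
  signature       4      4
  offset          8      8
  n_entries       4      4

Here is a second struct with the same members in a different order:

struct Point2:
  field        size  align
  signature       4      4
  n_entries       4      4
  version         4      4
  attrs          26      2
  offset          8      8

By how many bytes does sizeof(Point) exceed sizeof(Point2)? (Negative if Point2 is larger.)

8

attrs at 0 (size 26, align 2) → ends 26
pad 2 to align 4 for version
version at 28 (size 4, align 4) → ends 32
signature at 32 (size 4, align 4) → ends 36
pad 4 to align 8 for offset
offset at 40 (size 8, align 8) → ends 48
n_entries at 48 (size 4, align 4) → ends 52
tail pad 4 to reach multiple of 8
total 56 bytes, alignment 8
— Point2 —
signature at 0 (size 4, align 4) → ends 4
n_entries at 4 (size 4, align 4) → ends 8
version at 8 (size 4, align 4) → ends 12
attrs at 12 (size 26, align 2) → ends 38
pad 2 to align 8 for offset
offset at 40 (size 8, align 8) → ends 48
total 48 bytes, alignment 8
56 − 48 = 8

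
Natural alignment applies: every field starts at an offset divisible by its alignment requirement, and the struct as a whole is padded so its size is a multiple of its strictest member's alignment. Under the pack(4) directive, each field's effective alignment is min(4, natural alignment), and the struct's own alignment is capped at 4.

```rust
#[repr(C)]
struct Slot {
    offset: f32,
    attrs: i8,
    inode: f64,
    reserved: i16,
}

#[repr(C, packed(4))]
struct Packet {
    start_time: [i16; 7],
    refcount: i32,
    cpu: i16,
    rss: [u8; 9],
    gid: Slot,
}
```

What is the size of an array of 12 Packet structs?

Slot: 0..4  offset  (4B, 4-aligned); 4..5  attrs  (1B, 1-aligned); 5..8  -- padding (3B); 8..16  inode  (8B, 8-aligned); 16..18  reserved  (2B, 2-aligned); 18..24  -- tail padding (6B); sizeof = 24, alignof = 8
0..14  start_time  (14B, 2-aligned)
14..16  -- padding (2B)
16..20  refcount  (4B, 4-aligned)
20..22  cpu  (2B, 2-aligned)
22..31  rss  (9B, 1-aligned)
31..32  -- padding (1B)
32..56  gid  (24B, 4-aligned)
sizeof = 56, alignof = 4
array of 12: 12 × 56 = 672

672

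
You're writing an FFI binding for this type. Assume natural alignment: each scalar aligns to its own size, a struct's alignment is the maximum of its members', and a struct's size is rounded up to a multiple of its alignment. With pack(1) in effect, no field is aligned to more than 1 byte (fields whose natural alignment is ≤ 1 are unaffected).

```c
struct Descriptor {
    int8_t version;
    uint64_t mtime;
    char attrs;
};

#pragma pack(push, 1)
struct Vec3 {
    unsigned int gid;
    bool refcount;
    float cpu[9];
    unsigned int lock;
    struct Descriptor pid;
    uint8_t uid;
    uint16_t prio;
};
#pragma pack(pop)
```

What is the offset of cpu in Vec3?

5

Descriptor: version at 0 (size 1, align 1) → ends 1; pad 7 to align 8 for mtime; mtime at 8 (size 8, align 8) → ends 16; attrs at 16 (size 1, align 1) → ends 17; tail pad 7 to reach multiple of 8; total 24 bytes, alignment 8
gid at 0 (size 4, align 1) → ends 4
refcount at 4 (size 1, align 1) → ends 5
cpu at 5 (size 36, align 1) → ends 41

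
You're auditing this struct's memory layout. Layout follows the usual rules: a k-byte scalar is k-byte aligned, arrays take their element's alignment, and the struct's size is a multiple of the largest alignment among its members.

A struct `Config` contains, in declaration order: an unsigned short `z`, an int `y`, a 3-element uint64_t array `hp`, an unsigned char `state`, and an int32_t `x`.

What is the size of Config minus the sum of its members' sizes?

5

@0: z [2B, align 2] → 2
+2 pad (align 4)
@4: y [4B, align 4] → 8
@8: hp [24B, align 8] → 32
@32: state [1B, align 1] → 33
+3 pad (align 4)
@36: x [4B, align 4] → 40
size 40, align 8
data bytes 35, size 40 → padding 5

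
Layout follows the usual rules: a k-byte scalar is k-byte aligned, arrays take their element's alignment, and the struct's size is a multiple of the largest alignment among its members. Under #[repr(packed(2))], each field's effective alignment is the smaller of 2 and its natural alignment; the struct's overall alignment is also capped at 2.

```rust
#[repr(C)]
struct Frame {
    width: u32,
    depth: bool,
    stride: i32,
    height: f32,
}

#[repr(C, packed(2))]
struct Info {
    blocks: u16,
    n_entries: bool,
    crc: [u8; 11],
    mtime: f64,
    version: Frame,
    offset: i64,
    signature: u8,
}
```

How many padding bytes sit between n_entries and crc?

Frame: @0: width [4B, align 4] → 4; @4: depth [1B, align 1] → 5; +3 pad (align 4); @8: stride [4B, align 4] → 12; @12: height [4B, align 4] → 16; size 16, align 4
@0: blocks [2B, align 2] → 2
@2: n_entries [1B, align 1] → 3
@3: crc [11B, align 1] → 14

0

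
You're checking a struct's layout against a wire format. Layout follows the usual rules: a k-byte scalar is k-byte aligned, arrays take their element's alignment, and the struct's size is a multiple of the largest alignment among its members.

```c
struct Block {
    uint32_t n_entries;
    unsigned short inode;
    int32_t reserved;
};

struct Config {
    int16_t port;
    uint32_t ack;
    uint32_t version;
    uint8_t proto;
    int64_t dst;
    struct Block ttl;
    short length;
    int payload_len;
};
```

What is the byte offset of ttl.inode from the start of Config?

Block: @0: n_entries [4B, align 4] → 4; @4: inode [2B, align 2] → 6; +2 pad (align 4); @8: reserved [4B, align 4] → 12; size 12, align 4
@0: port [2B, align 2] → 2
+2 pad (align 4)
@4: ack [4B, align 4] → 8
@8: version [4B, align 4] → 12
@12: proto [1B, align 1] → 13
+3 pad (align 8)
@16: dst [8B, align 8] → 24
@24: ttl [12B, align 4] → 36
within Block: inode at 4
24 + 4 = 28

28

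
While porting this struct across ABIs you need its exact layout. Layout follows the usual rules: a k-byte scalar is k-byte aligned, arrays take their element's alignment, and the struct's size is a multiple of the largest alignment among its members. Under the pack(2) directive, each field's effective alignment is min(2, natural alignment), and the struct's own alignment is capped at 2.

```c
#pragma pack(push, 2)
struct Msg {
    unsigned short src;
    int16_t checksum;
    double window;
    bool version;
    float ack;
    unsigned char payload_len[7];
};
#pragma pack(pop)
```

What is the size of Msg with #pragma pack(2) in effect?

26

@0: src [2B, align 2] → 2
@2: checksum [2B, align 2] → 4
@4: window [8B, align 2] → 12
@12: version [1B, align 1] → 13
+1 pad (align 2)
@14: ack [4B, align 2] → 18
@18: payload_len [7B, align 1] → 25
+1 tail pad (align 2)
size 26, align 2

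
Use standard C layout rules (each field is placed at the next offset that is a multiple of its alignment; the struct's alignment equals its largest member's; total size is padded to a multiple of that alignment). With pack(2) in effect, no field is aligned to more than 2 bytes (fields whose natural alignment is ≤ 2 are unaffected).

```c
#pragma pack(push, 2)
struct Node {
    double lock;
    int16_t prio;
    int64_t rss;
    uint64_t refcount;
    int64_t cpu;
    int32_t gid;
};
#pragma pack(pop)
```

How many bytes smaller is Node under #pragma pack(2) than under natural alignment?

natural layout:
  @0: lock [8B, align 8] → 8
  @8: prio [2B, align 2] → 10
  +6 pad (align 8)
  @16: rss [8B, align 8] → 24
  @24: refcount [8B, align 8] → 32
  @32: cpu [8B, align 8] → 40
  @40: gid [4B, align 4] → 44
  +4 tail pad (align 8)
  size 48, align 8
packed(2) layout:
  @0: lock [8B, align 2] → 8
  @8: prio [2B, align 2] → 10
  @10: rss [8B, align 2] → 18
  @18: refcount [8B, align 2] → 26
  @26: cpu [8B, align 2] → 34
  @34: gid [4B, align 2] → 38
  size 38, align 2
48 − 38 = 10

10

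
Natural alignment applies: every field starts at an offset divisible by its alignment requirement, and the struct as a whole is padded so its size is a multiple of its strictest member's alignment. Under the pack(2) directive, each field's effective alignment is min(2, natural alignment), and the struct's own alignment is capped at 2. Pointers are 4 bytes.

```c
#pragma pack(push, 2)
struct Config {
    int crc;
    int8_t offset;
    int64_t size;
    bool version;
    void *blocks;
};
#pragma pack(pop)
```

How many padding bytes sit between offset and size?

crc at 0 (size 4, align 2) → ends 4
offset at 4 (size 1, align 1) → ends 5
pad 1 to align 2 for size
size at 6 (size 8, align 2) → ends 14

1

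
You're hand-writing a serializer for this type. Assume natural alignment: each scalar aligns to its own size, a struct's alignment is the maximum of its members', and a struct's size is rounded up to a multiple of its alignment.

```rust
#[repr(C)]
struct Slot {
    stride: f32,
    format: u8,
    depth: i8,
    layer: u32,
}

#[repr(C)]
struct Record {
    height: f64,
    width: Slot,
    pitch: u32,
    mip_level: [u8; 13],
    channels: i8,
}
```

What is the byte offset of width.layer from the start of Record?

16

Slot: stride at 0 (size 4, align 4) → ends 4; format at 4 (size 1, align 1) → ends 5; depth at 5 (size 1, align 1) → ends 6; pad 2 to align 4 for layer; layer at 8 (size 4, align 4) → ends 12; total 12 bytes, alignment 4
height at 0 (size 8, align 8) → ends 8
width at 8 (size 12, align 4) → ends 20
within Slot: layer at 8
8 + 8 = 16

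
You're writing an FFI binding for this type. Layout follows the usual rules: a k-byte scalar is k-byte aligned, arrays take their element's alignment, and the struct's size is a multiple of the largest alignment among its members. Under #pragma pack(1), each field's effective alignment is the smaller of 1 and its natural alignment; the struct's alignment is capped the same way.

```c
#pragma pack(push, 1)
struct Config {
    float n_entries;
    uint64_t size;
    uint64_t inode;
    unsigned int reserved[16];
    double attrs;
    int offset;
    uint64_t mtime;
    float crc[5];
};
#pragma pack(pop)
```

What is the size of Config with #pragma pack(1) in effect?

124

@0: n_entries [4B, align 1] → 4
@4: size [8B, align 1] → 12
@12: inode [8B, align 1] → 20
@20: reserved [64B, align 1] → 84
@84: attrs [8B, align 1] → 92
@92: offset [4B, align 1] → 96
@96: mtime [8B, align 1] → 104
@104: crc [20B, align 1] → 124
size 124, align 1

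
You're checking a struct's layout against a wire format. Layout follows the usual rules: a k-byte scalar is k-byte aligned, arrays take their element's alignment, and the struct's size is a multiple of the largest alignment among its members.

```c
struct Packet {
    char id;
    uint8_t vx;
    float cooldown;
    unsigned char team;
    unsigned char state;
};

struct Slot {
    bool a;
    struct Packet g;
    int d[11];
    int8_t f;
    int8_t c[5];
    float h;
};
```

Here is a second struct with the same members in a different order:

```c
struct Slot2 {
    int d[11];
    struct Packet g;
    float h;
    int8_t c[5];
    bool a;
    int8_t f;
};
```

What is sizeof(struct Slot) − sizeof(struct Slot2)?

Packet: @0: id [1B, align 1] → 1; @1: vx [1B, align 1] → 2; +2 pad (align 4); @4: cooldown [4B, align 4] → 8; @8: team [1B, align 1] → 9; @9: state [1B, align 1] → 10; +2 tail pad (align 4); size 12, align 4
@0: a [1B, align 1] → 1
+3 pad (align 4)
@4: g [12B, align 4] → 16
@16: d [44B, align 4] → 60
@60: f [1B, align 1] → 61
@61: c [5B, align 1] → 66
+2 pad (align 4)
@68: h [4B, align 4] → 72
size 72, align 4
— Slot2 —
@0: d [44B, align 4] → 44
@44: g [12B, align 4] → 56
@56: h [4B, align 4] → 60
@60: c [5B, align 1] → 65
@65: a [1B, align 1] → 66
@66: f [1B, align 1] → 67
+1 tail pad (align 4)
size 68, align 4
72 − 68 = 4

4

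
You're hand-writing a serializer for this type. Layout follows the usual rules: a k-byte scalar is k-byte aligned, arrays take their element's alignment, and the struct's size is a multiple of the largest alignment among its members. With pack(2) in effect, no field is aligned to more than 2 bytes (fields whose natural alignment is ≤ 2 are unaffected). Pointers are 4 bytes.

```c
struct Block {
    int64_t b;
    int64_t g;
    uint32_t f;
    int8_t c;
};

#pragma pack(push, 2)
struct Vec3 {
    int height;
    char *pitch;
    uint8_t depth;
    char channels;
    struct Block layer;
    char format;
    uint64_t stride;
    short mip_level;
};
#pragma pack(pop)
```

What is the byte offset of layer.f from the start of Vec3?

26

Block: @0: b [8B, align 8] → 8; @8: g [8B, align 8] → 16; @16: f [4B, align 4] → 20; @20: c [1B, align 1] → 21; +3 tail pad (align 8); size 24, align 8
@0: height [4B, align 2] → 4
@4: pitch [4B, align 2] → 8
@8: depth [1B, align 1] → 9
@9: channels [1B, align 1] → 10
@10: layer [24B, align 2] → 34
within Block: f at 16
10 + 16 = 26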